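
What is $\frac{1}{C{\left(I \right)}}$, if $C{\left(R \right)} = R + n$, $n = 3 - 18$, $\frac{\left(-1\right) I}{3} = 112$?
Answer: $- \frac{1}{351} \approx -0.002849$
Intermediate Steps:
$I = -336$ ($I = \left(-3\right) 112 = -336$)
$n = -15$ ($n = 3 - 18 = -15$)
$C{\left(R \right)} = -15 + R$ ($C{\left(R \right)} = R - 15 = -15 + R$)
$\frac{1}{C{\left(I \right)}} = \frac{1}{-15 - 336} = \frac{1}{-351} = - \frac{1}{351}$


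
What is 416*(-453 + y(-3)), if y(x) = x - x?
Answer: -188448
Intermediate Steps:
y(x) = 0
416*(-453 + y(-3)) = 416*(-453 + 0) = 416*(-453) = -188448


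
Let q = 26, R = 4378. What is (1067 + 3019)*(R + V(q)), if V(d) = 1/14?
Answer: 125221599/7 ≈ 1.7889e+7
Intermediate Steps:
V(d) = 1/14
(1067 + 3019)*(R + V(q)) = (1067 + 3019)*(4378 + 1/14) = 4086*(61293/14) = 125221599/7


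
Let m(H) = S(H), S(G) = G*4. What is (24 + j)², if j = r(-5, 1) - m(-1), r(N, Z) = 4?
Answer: 1024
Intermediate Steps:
S(G) = 4*G
m(H) = 4*H
j = 8 (j = 4 - 4*(-1) = 4 - 1*(-4) = 4 + 4 = 8)
(24 + j)² = (24 + 8)² = 32² = 1024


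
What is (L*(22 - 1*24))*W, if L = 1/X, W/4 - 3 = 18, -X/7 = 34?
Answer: 12/17 ≈ 0.70588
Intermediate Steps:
X = -238 (X = -7*34 = -238)
W = 84 (W = 12 + 4*18 = 12 + 72 = 84)
L = -1/238 (L = 1/(-238) = -1/238 ≈ -0.0042017)
(L*(22 - 1*24))*W = -(22 - 1*24)/238*84 = -(22 - 24)/238*84 = -1/238*(-2)*84 = (1/119)*84 = 12/17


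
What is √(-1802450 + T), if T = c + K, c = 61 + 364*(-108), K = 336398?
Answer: I*√1505303 ≈ 1226.9*I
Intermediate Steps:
c = -39251 (c = 61 - 39312 = -39251)
T = 297147 (T = -39251 + 336398 = 297147)
√(-1802450 + T) = √(-1802450 + 297147) = √(-1505303) = I*√1505303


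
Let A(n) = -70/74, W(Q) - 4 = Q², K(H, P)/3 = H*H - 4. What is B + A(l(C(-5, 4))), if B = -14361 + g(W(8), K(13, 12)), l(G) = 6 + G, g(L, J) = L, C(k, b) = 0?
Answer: -528876/37 ≈ -14294.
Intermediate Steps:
K(H, P) = -12 + 3*H² (K(H, P) = 3*(H*H - 4) = 3*(H² - 4) = 3*(-4 + H²) = -12 + 3*H²)
W(Q) = 4 + Q²
A(n) = -35/37 (A(n) = -70*1/74 = -35/37)
B = -14293 (B = -14361 + (4 + 8²) = -14361 + (4 + 64) = -14361 + 68 = -14293)
B + A(l(C(-5, 4))) = -14293 - 35/37 = -528876/37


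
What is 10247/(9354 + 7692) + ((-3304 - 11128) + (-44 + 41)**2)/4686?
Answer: -16486418/6656463 ≈ -2.4768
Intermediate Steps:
10247/(9354 + 7692) + ((-3304 - 11128) + (-44 + 41)**2)/4686 = 10247/17046 + (-14432 + (-3)**2)*(1/4686) = 10247*(1/17046) + (-14432 + 9)*(1/4686) = 10247/17046 - 14423*1/4686 = 10247/17046 - 14423/4686 = -16486418/6656463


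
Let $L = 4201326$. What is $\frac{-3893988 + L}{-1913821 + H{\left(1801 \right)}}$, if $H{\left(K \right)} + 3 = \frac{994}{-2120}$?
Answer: $- \frac{108592760}{676217979} \approx -0.16059$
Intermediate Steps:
$H{\left(K \right)} = - \frac{3677}{1060}$ ($H{\left(K \right)} = -3 + \frac{994}{-2120} = -3 + 994 \left(- \frac{1}{2120}\right) = -3 - \frac{497}{1060} = - \frac{3677}{1060}$)
$\frac{-3893988 + L}{-1913821 + H{\left(1801 \right)}} = \frac{-3893988 + 4201326}{-1913821 - \frac{3677}{1060}} = \frac{307338}{- \frac{2028653937}{1060}} = 307338 \left(- \frac{1060}{2028653937}\right) = - \frac{108592760}{676217979}$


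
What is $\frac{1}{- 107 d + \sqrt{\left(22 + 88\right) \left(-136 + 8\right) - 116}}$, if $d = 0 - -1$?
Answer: $- \frac{107}{25645} - \frac{26 i \sqrt{21}}{25645} \approx -0.0041724 - 0.004646 i$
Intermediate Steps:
$d = 1$ ($d = 0 + 1 = 1$)
$\frac{1}{- 107 d + \sqrt{\left(22 + 88\right) \left(-136 + 8\right) - 116}} = \frac{1}{\left(-107\right) 1 + \sqrt{\left(22 + 88\right) \left(-136 + 8\right) - 116}} = \frac{1}{-107 + \sqrt{110 \left(-128\right) - 116}} = \frac{1}{-107 + \sqrt{-14080 - 116}} = \frac{1}{-107 + \sqrt{-14196}} = \frac{1}{-107 + 26 i \sqrt{21}}$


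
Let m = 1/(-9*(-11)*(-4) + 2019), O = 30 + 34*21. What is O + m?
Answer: 1207513/1623 ≈ 744.00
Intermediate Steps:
O = 744 (O = 30 + 714 = 744)
m = 1/1623 (m = 1/(99*(-4) + 2019) = 1/(-396 + 2019) = 1/1623 ≈ 0.00061614)
O + m = 744 + 1/1623 = 1207513/1623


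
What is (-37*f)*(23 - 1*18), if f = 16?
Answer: -2960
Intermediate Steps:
(-37*f)*(23 - 1*18) = (-37*16)*(23 - 1*18) = -592*(23 - 18) = -592*5 = -2960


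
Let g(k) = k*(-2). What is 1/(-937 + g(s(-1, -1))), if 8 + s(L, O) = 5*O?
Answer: -1/911 ≈ -0.0010977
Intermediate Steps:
s(L, O) = -8 + 5*O
g(k) = -2*k
1/(-937 + g(s(-1, -1))) = 1/(-937 - 2*(-8 + 5*(-1))) = 1/(-937 - 2*(-8 - 5)) = 1/(-937 - 2*(-13)) = 1/(-937 + 26) = 1/(-911) = -1/911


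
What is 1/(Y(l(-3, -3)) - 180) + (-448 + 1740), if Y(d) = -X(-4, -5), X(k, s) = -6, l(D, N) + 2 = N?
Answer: 224807/174 ≈ 1292.0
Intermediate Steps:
l(D, N) = -2 + N
Y(d) = 6 (Y(d) = -1*(-6) = 6)
1/(Y(l(-3, -3)) - 180) + (-448 + 1740) = 1/(6 - 180) + (-448 + 1740) = 1/(-174) + 1292 = -1/174 + 1292 = 224807/174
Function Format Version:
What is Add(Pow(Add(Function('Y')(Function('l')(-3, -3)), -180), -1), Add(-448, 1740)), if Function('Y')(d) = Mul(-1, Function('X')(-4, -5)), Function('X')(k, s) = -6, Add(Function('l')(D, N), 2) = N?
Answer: Rational(224807, 174) ≈ 1292.0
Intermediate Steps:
Function('l')(D, N) = Add(-2, N)
Function('Y')(d) = 6 (Function('Y')(d) = Mul(-1, -6) = 6)
Add(Pow(Add(Function('Y')(Function('l')(-3, -3)), -180), -1), Add(-448, 1740)) = Add(Pow(Add(6, -180), -1), Add(-448, 1740)) = Add(Pow(-174, -1), 1292) = Add(Rational(-1, 174), 1292) = Rational(224807, 174)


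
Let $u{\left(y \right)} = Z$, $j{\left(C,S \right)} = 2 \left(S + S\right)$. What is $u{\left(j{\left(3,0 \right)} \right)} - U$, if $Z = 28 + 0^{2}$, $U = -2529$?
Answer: $2557$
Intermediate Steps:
$j{\left(C,S \right)} = 4 S$ ($j{\left(C,S \right)} = 2 \cdot 2 S = 4 S$)
$Z = 28$ ($Z = 28 + 0 = 28$)
$u{\left(y \right)} = 28$
$u{\left(j{\left(3,0 \right)} \right)} - U = 28 - -2529 = 28 + 2529 = 2557$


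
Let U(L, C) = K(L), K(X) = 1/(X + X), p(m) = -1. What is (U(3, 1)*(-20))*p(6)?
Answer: 10/3 ≈ 3.3333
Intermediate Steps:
K(X) = 1/(2*X)
U(L, C) = 1/(2*L)
(U(3, 1)*(-20))*p(6) = (((½)/3)*(-20))*(-1) = (((½)*(⅓))*(-20))*(-1) = ((⅙)*(-20))*(-1) = -10/3*(-1) = 10/3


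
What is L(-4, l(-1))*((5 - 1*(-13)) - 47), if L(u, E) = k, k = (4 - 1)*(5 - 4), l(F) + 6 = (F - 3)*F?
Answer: -87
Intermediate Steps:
l(F) = -6 + F*(-3 + F) (l(F) = -6 + (F - 3)*F = -6 + (-3 + F)*F = -6 + F*(-3 + F))
k = 3 (k = 3*1 = 3)
L(u, E) = 3
L(-4, l(-1))*((5 - 1*(-13)) - 47) = 3*((5 - 1*(-13)) - 47) = 3*((5 + 13) - 47) = 3*(18 - 47) = 3*(-29) = -87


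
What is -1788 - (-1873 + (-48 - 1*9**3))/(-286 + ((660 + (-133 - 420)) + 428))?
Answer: -442562/249 ≈ -1777.4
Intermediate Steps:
-1788 - (-1873 + (-48 - 1*9**3))/(-286 + ((660 + (-133 - 420)) + 428)) = -1788 - (-1873 + (-48 - 1*729))/(-286 + ((660 - 553) + 428)) = -1788 - (-1873 + (-48 - 729))/(-286 + (107 + 428)) = -1788 - (-1873 - 777)/(-286 + 535) = -1788 - (-2650)/249 = -1788 - 1*(-2650/249) = -1788 + 2650/249 = -442562/249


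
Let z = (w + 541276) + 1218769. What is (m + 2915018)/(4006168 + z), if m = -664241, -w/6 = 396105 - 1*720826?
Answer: 750259/2571513 ≈ 0.29176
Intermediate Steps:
w = 1948326 (w = -6*(396105 - 1*720826) = -6*(396105 - 720826) = -6*(-324721) = 1948326)
z = 3708371 (z = (1948326 + 541276) + 1218769 = 2489602 + 1218769 = 3708371)
(m + 2915018)/(4006168 + z) = (-664241 + 2915018)/(4006168 + 3708371) = 2250777/7714539 = 2250777*(1/7714539) = 750259/2571513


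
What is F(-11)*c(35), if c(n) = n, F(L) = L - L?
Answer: 0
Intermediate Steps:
F(L) = 0
F(-11)*c(35) = 0*35 = 0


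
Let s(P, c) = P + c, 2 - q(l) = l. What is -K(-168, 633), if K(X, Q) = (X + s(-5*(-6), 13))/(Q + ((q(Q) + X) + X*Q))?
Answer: -25/21302 ≈ -0.0011736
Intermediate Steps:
q(l) = 2 - l
K(X, Q) = (43 + X)/(2 + X + Q*X) (K(X, Q) = (X + (-5*(-6) + 13))/(Q + (((2 - Q) + X) + X*Q)) = (X + (30 + 13))/(Q + ((2 + X - Q) + Q*X)) = (X + 43)/(Q + (2 + X - Q + Q*X)) = (43 + X)/(2 + X + Q*X))
-K(-168, 633) = -(43 - 168)/(2 - 168 + 633*(-168)) = -(-125)/(2 - 168 - 106344) = -(-125)/(-106510) = -(-1)*(-125)/106510 = -1*25/21302 = -25/21302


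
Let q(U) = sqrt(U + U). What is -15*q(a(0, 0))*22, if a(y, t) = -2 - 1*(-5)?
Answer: -330*sqrt(6) ≈ -808.33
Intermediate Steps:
a(y, t) = 3 (a(y, t) = -2 + 5 = 3)
q(U) = sqrt(2)*sqrt(U) (q(U) = sqrt(2*U) = sqrt(2)*sqrt(U))
-15*q(a(0, 0))*22 = -15*sqrt(2)*sqrt(3)*22 = -15*sqrt(6)*22 = -330*sqrt(6)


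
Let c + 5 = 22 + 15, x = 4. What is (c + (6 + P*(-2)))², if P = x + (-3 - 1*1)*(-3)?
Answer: 36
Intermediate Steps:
c = 32 (c = -5 + (22 + 15) = -5 + 37 = 32)
P = 16 (P = 4 + (-3 - 1*1)*(-3) = 4 + (-3 - 1)*(-3) = 4 - 4*(-3) = 4 + 12 = 16)
(c + (6 + P*(-2)))² = (32 + (6 + 16*(-2)))² = (32 + (6 - 32))² = (32 - 26)² = 6² = 36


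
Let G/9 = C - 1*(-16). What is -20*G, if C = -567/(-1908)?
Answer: -155475/53 ≈ -2933.5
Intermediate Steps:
C = 63/212 (C = -567*(-1/1908) = 63/212 ≈ 0.29717)
G = 31095/212 (G = 9*(63/212 - 1*(-16)) = 9*(63/212 + 16) = 9*(3455/212) = 31095/212 ≈ 146.67)
-20*G = -20*31095/212 = -155475/53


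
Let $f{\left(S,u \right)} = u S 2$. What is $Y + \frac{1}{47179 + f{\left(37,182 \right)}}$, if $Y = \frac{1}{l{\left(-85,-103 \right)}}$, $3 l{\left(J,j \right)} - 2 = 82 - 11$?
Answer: $\frac{182014}{4427231} \approx 0.041112$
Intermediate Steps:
$l{\left(J,j \right)} = \frac{73}{3}$ ($l{\left(J,j \right)} = \frac{2}{3} + \frac{82 - 11}{3} = \frac{2}{3} + \frac{1}{3} \cdot 71 = \frac{2}{3} + \frac{71}{3} = \frac{73}{3}$)
$f{\left(S,u \right)} = 2 S u$ ($f{\left(S,u \right)} = S u 2 = 2 S u$)
$Y = \frac{3}{73}$ ($Y = \frac{1}{\frac{73}{3}} = \frac{3}{73} \approx 0.041096$)
$Y + \frac{1}{47179 + f{\left(37,182 \right)}} = \frac{3}{73} + \frac{1}{47179 + 2 \cdot 37 \cdot 182} = \frac{3}{73} + \frac{1}{47179 + 13468} = \frac{3}{73} + \frac{1}{60647} = \frac{182014}{4427231}$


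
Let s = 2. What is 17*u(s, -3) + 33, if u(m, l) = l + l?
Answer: -69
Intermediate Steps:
u(m, l) = 2*l
17*u(s, -3) + 33 = 17*(2*(-3)) + 33 = 17*(-6) + 33 = -102 + 33 = -69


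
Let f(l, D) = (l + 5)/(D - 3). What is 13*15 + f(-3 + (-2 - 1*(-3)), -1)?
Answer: 777/4 ≈ 194.25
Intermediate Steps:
f(l, D) = (5 + l)/(-3 + D)
13*15 + f(-3 + (-2 - 1*(-3)), -1) = 13*15 + (5 + (-3 + (-2 - 1*(-3))))/(-3 - 1) = 195 + (5 + (-3 + (-2 + 3)))/(-4) = 195 - (5 + (-3 + 1))/4 = 195 - (5 - 2)/4 = 195 - 1/4*3 = 195 - 3/4 = 777/4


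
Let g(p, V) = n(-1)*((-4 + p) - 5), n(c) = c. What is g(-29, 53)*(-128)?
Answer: -4864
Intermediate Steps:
g(p, V) = 9 - p (g(p, V) = -((-4 + p) - 5) = -(-9 + p) = 9 - p)
g(-29, 53)*(-128) = (9 - 1*(-29))*(-128) = (9 + 29)*(-128) = 38*(-128) = -4864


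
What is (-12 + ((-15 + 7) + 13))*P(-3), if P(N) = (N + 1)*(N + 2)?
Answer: -14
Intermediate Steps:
P(N) = (1 + N)*(2 + N)
(-12 + ((-15 + 7) + 13))*P(-3) = (-12 + ((-15 + 7) + 13))*(2 + (-3)² + 3*(-3)) = (-12 + (-8 + 13))*(2 + 9 - 9) = (-12 + 5)*2 = -7*2 = -14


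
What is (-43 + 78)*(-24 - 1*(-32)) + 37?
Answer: 317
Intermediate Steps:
(-43 + 78)*(-24 - 1*(-32)) + 37 = 35*(-24 + 32) + 37 = 35*8 + 37 = 280 + 37 = 317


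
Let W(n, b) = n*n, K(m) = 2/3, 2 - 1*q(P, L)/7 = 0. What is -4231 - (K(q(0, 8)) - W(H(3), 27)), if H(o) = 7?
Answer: -12548/3 ≈ -4182.7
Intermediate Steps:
q(P, L) = 14 (q(P, L) = 14 - 7*0 = 14 + 0 = 14)
K(m) = ⅔ (K(m) = 2*(⅓) = ⅔)
W(n, b) = n²
-4231 - (K(q(0, 8)) - W(H(3), 27)) = -4231 - (⅔ - 1*7²) = -4231 - (⅔ - 1*49) = -4231 - (⅔ - 49) = -4231 - 1*(-145/3) = -4231 + 145/3 = -12548/3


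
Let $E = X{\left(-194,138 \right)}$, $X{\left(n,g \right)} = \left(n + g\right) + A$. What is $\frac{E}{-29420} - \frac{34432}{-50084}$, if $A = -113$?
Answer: $\frac{255363409}{368367820} \approx 0.69323$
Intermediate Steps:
$X{\left(n,g \right)} = -113 + g + n$ ($X{\left(n,g \right)} = \left(n + g\right) - 113 = \left(g + n\right) - 113 = -113 + g + n$)
$E = -169$ ($E = -113 + 138 - 194 = -169$)
$\frac{E}{-29420} - \frac{34432}{-50084} = - \frac{169}{-29420} - \frac{34432}{-50084} = \left(-169\right) \left(- \frac{1}{29420}\right) - - \frac{8608}{12521} = \frac{169}{29420} + \frac{8608}{12521} = \frac{255363409}{368367820}$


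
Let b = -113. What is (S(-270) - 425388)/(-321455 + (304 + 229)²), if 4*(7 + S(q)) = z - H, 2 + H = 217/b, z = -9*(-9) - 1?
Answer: 192269057/16889432 ≈ 11.384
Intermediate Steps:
z = 80 (z = 81 - 1 = 80)
H = -443/113 (H = -2 + 217/(-113) = -2 + 217*(-1/113) = -2 - 217/113 = -443/113 ≈ -3.9204)
S(q) = 6319/452 (S(q) = -7 + (80 - 1*(-443/113))/4 = -7 + (80 + 443/113)/4 = -7 + (¼)*(9483/113) = -7 + 9483/452 = 6319/452)
(S(-270) - 425388)/(-321455 + (304 + 229)²) = (6319/452 - 425388)/(-321455 + (304 + 229)²) = -192269057/(452*(-321455 + 533²)) = -192269057/(452*(-321455 + 284089)) = -192269057/452/(-37366) = -192269057/452*(-1/37366) = 192269057/16889432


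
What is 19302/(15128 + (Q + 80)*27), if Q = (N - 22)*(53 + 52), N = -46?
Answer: -9651/87746 ≈ -0.10999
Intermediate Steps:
Q = -7140 (Q = (-46 - 22)*(53 + 52) = -68*105 = -7140)
19302/(15128 + (Q + 80)*27) = 19302/(15128 + (-7140 + 80)*27) = 19302/(15128 - 7060*27) = 19302/(15128 - 190620) = 19302/(-175492) = 19302*(-1/175492) = -9651/87746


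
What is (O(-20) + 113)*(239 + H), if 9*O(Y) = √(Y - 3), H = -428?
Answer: -21357 - 21*I*√23 ≈ -21357.0 - 100.71*I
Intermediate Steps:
O(Y) = √(-3 + Y)/9 (O(Y) = √(Y - 3)/9 = √(-3 + Y)/9)
(O(-20) + 113)*(239 + H) = (√(-3 - 20)/9 + 113)*(239 - 428) = (√(-23)/9 + 113)*(-189) = ((I*√23)/9 + 113)*(-189) = (I*√23/9 + 113)*(-189) = (113 + I*√23/9)*(-189) = -21357 - 21*I*√23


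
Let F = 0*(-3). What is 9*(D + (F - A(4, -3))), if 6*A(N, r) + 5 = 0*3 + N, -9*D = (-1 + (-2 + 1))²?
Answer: -5/2 ≈ -2.5000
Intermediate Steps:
D = -4/9 (D = -(-1 + (-2 + 1))²/9 = -(-1 - 1)²/9 = -⅑*(-2)² = -⅑*4 = -4/9 ≈ -0.44444)
A(N, r) = -⅚ + N/6 (A(N, r) = -⅚ + (0*3 + N)/6 = -⅚ + (0 + N)/6 = -⅚ + N/6)
F = 0
9*(D + (F - A(4, -3))) = 9*(-4/9 + (0 - (-⅚ + (⅙)*4))) = 9*(-4/9 + (0 - (-⅚ + ⅔))) = 9*(-4/9 + (0 - 1*(-⅙))) = 9*(-4/9 + (0 + ⅙)) = 9*(-4/9 + ⅙) = 9*(-5/18) = -5/2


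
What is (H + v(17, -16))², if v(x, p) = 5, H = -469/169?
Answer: 141376/28561 ≈ 4.9500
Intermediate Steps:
H = -469/169 (H = -469*1/169 = -469/169 ≈ -2.7751)
(H + v(17, -16))² = (-469/169 + 5)² = (376/169)² = 141376/28561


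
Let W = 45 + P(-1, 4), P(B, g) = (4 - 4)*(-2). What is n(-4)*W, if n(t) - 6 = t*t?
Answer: 990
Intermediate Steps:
P(B, g) = 0 (P(B, g) = 0*(-2) = 0)
n(t) = 6 + t² (n(t) = 6 + t*t = 6 + t²)
W = 45 (W = 45 + 0 = 45)
n(-4)*W = (6 + (-4)²)*45 = (6 + 16)*45 = 22*45 = 990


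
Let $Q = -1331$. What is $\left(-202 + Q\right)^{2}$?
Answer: $2350089$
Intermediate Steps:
$\left(-202 + Q\right)^{2} = \left(-202 - 1331\right)^{2} = \left(-1533\right)^{2} = 2350089$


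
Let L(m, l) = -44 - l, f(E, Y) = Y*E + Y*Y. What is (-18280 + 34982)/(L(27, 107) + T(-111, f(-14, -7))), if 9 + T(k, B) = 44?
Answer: -8351/58 ≈ -143.98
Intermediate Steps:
f(E, Y) = Y² + E*Y (f(E, Y) = E*Y + Y² = Y² + E*Y)
T(k, B) = 35 (T(k, B) = -9 + 44 = 35)
(-18280 + 34982)/(L(27, 107) + T(-111, f(-14, -7))) = (-18280 + 34982)/((-44 - 1*107) + 35) = 16702/((-44 - 107) + 35) = 16702/(-151 + 35) = 16702/(-116) = 16702*(-1/116) = -8351/58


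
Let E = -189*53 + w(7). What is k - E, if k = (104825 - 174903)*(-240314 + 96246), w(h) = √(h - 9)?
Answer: 10096007321 - I*√2 ≈ 1.0096e+10 - 1.4142*I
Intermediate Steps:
w(h) = √(-9 + h)
k = 10095997304 (k = -70078*(-144068) = 10095997304)
E = -10017 + I*√2 (E = -189*53 + √(-9 + 7) = -10017 + √(-2) = -10017 + I*√2 ≈ -10017.0 + 1.4142*I)
k - E = 10095997304 - (-10017 + I*√2) = 10095997304 + (10017 - I*√2) = 10096007321 - I*√2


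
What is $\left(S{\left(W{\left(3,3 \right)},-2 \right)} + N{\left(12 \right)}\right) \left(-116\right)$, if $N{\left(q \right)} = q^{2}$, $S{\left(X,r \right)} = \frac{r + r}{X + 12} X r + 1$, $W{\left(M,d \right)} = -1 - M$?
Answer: $-16356$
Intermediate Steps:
$S{\left(X,r \right)} = 1 + \frac{2 X r^{2}}{12 + X}$ ($S{\left(X,r \right)} = \frac{2 r}{12 + X} X r + 1 = \frac{2 X r}{12 + X} r + 1 = \frac{2 X r^{2}}{12 + X} + 1 = 1 + \frac{2 X r^{2}}{12 + X}$)
$\left(S{\left(W{\left(3,3 \right)},-2 \right)} + N{\left(12 \right)}\right) \left(-116\right) = \left(\frac{12 - 4 + 2 \left(-1 - 3\right) \left(-2\right)^{2}}{12 - 4} + 12^{2}\right) \left(-116\right) = \left(\frac{12 - 4 + 2 \left(-1 - 3\right) 4}{12 - 4} + 144\right) \left(-116\right) = \left(\frac{12 - 4 + 2 \left(-4\right) 4}{12 - 4} + 144\right) \left(-116\right) = \left(\frac{12 - 4 - 32}{8} + 144\right) \left(-116\right) = \left(\frac{1}{8} \left(-24\right) + 144\right) \left(-116\right) = \left(-3 + 144\right) \left(-116\right) = 141 \left(-116\right) = -16356$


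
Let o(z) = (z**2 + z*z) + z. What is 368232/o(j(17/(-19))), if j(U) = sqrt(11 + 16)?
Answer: 736464/107 - 122744*sqrt(3)/321 ≈ 6220.5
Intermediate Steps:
j(U) = 3*sqrt(3) (j(U) = sqrt(27) = 3*sqrt(3))
o(z) = z + 2*z**2 (o(z) = (z**2 + z**2) + z = 2*z**2 + z = z + 2*z**2)
368232/o(j(17/(-19))) = 368232/(((3*sqrt(3))*(1 + 2*(3*sqrt(3))))) = 368232/(((3*sqrt(3))*(1 + 6*sqrt(3)))) = 368232/((3*sqrt(3)*(1 + 6*sqrt(3)))) = 368232*(sqrt(3)/(9*(1 + 6*sqrt(3)))) = 122744*sqrt(3)/(3*(1 + 6*sqrt(3)))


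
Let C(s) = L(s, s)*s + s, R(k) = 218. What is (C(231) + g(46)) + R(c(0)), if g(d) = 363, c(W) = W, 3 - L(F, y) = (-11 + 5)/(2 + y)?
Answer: 352051/233 ≈ 1510.9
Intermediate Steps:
L(F, y) = 3 + 6/(2 + y) (L(F, y) = 3 - (-11 + 5)/(2 + y) = 3 - (-6)/(2 + y) = 3 + 6/(2 + y))
C(s) = s + 3*s*(4 + s)/(2 + s) (C(s) = (3*(4 + s)/(2 + s))*s + s = 3*s*(4 + s)/(2 + s) + s = s + 3*s*(4 + s)/(2 + s))
(C(231) + g(46)) + R(c(0)) = (2*231*(7 + 2*231)/(2 + 231) + 363) + 218 = (2*231*(7 + 462)/233 + 363) + 218 = (2*231*(1/233)*469 + 363) + 218 = (216678/233 + 363) + 218 = 301257/233 + 218 = 352051/233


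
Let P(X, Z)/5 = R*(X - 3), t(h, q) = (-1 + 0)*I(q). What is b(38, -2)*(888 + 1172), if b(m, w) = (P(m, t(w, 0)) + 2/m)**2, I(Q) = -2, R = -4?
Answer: 364338606060/361 ≈ 1.0092e+9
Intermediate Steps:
t(h, q) = 2 (t(h, q) = (-1 + 0)*(-2) = -1*(-2) = 2)
P(X, Z) = 60 - 20*X (P(X, Z) = 5*(-4*(X - 3)) = 5*(-4*(-3 + X)) = 5*(12 - 4*X) = 60 - 20*X)
b(m, w) = (60 - 20*m + 2/m)**2 (b(m, w) = ((60 - 20*m) + 2/m)**2 = (60 - 20*m + 2/m)**2)
b(38, -2)*(888 + 1172) = (4*(-1 + 10*38*(-3 + 38))**2/38**2)*(888 + 1172) = (4*(1/1444)*(-1 + 10*38*35)**2)*2060 = (4*(1/1444)*(-1 + 13300)**2)*2060 = (4*(1/1444)*13299**2)*2060 = (4*(1/1444)*176863401)*2060 = (176863401/361)*2060 = 364338606060/361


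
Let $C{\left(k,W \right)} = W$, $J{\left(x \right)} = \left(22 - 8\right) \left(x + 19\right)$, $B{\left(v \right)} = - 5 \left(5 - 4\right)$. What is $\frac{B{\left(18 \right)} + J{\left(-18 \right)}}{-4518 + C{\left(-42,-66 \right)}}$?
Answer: $- \frac{3}{1528} \approx -0.0019634$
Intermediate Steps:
$B{\left(v \right)} = -5$ ($B{\left(v \right)} = \left(-5\right) 1 = -5$)
$J{\left(x \right)} = 266 + 14 x$ ($J{\left(x \right)} = 14 \left(19 + x\right) = 266 + 14 x$)
$\frac{B{\left(18 \right)} + J{\left(-18 \right)}}{-4518 + C{\left(-42,-66 \right)}} = \frac{-5 + \left(266 + 14 \left(-18\right)\right)}{-4518 - 66} = \frac{-5 + \left(266 - 252\right)}{-4584} = \left(-5 + 14\right) \left(- \frac{1}{4584}\right) = 9 \left(- \frac{1}{4584}\right) = - \frac{3}{1528}$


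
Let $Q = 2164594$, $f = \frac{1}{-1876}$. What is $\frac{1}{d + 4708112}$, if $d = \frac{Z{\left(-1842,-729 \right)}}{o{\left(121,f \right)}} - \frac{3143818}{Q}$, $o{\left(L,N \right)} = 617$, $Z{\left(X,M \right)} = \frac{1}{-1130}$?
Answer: $\frac{754588291370}{3552685093706837253} \approx 2.124 \cdot 10^{-7}$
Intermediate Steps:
$Z{\left(X,M \right)} = - \frac{1}{1130}$
$f = - \frac{1}{1876} \approx -0.00053305$
$d = - \frac{1095951756187}{754588291370}$ ($d = - \frac{1}{1130 \cdot 617} - \frac{3143818}{2164594} = \left(- \frac{1}{1130}\right) \frac{1}{617} - \frac{1571909}{1082297} = - \frac{1}{697210} - \frac{1571909}{1082297} = - \frac{1095951756187}{754588291370} \approx -1.4524$)
$\frac{1}{d + 4708112} = \frac{1}{- \frac{1095951756187}{754588291370} + 4708112} = \frac{1}{\frac{3552685093706837253}{754588291370}} = \frac{754588291370}{3552685093706837253}$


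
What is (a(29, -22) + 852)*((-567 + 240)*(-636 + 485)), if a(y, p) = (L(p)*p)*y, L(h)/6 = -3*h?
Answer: -12432931092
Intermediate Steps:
L(h) = -18*h (L(h) = 6*(-3*h) = -18*h)
a(y, p) = -18*y*p² (a(y, p) = ((-18*p)*p)*y = (-18*p²)*y = -18*y*p²)
(a(29, -22) + 852)*((-567 + 240)*(-636 + 485)) = (-18*29*(-22)² + 852)*((-567 + 240)*(-636 + 485)) = (-18*29*484 + 852)*(-327*(-151)) = (-252648 + 852)*49377 = -251796*49377 = -12432931092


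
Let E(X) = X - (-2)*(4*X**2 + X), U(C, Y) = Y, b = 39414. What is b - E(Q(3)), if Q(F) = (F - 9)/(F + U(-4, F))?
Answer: 39409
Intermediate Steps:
Q(F) = (-9 + F)/(2*F) (Q(F) = (F - 9)/(F + F) = (-9 + F)/((2*F)) = (-9 + F)*(1/(2*F)) = (-9 + F)/(2*F))
E(X) = 3*X + 8*X**2 (E(X) = X - (-2)*(X + 4*X**2) = X - (-8*X**2 - 2*X) = X + (2*X + 8*X**2) = 3*X + 8*X**2)
b - E(Q(3)) = 39414 - (1/2)*(-9 + 3)/3*(3 + 8*((1/2)*(-9 + 3)/3)) = 39414 - (1/2)*(1/3)*(-6)*(3 + 8*((1/2)*(1/3)*(-6))) = 39414 - (-1)*(3 + 8*(-1)) = 39414 - (-1)*(3 - 8) = 39414 - (-1)*(-5) = 39414 - 1*5 = 39414 - 5 = 39409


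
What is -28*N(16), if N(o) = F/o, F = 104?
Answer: -182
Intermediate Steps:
N(o) = 104/o
-28*N(16) = -2912/16 = -28*13/2 = -182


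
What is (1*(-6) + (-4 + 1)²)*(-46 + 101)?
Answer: 165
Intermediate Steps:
(1*(-6) + (-4 + 1)²)*(-46 + 101) = (-6 + (-3)²)*55 = (-6 + 9)*55 = 3*55 = 165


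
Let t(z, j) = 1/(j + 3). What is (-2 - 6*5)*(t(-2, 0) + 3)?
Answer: -320/3 ≈ -106.67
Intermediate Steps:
t(z, j) = 1/(3 + j)
(-2 - 6*5)*(t(-2, 0) + 3) = (-2 - 6*5)*(1/(3 + 0) + 3) = (-2 - 30)*(1/3 + 3) = -32*(⅓ + 3) = -32*10/3 = -320/3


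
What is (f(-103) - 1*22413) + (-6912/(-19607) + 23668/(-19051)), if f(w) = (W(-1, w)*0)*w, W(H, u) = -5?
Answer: -8372326543205/373532957 ≈ -22414.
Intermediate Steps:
f(w) = 0 (f(w) = (-5*0)*w = 0*w = 0)
(f(-103) - 1*22413) + (-6912/(-19607) + 23668/(-19051)) = (0 - 1*22413) + (-6912/(-19607) + 23668/(-19051)) = (0 - 22413) + (-6912*(-1/19607) + 23668*(-1/19051)) = -22413 + (6912/19607 - 23668/19051) = -22413 - 332377964/373532957 = -8372326543205/373532957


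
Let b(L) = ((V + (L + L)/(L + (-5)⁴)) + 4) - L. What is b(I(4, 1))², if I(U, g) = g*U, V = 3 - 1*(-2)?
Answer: 9941409/395641 ≈ 25.127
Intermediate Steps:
V = 5 (V = 3 + 2 = 5)
I(U, g) = U*g
b(L) = 9 - L + 2*L/(625 + L) (b(L) = ((5 + (L + L)/(L + (-5)⁴)) + 4) - L = ((5 + (2*L)/(L + 625)) + 4) - L = ((5 + (2*L)/(625 + L)) + 4) - L = ((5 + 2*L/(625 + L)) + 4) - L = (9 + 2*L/(625 + L)) - L = 9 - L + 2*L/(625 + L))
b(I(4, 1))² = ((5625 - (4*1)² - 2456)/(625 + 4*1))² = ((5625 - 1*4² - 614*4)/(625 + 4))² = ((5625 - 1*16 - 2456)/629)² = ((5625 - 16 - 2456)/629)² = ((1/629)*3153)² = (3153/629)² = 9941409/395641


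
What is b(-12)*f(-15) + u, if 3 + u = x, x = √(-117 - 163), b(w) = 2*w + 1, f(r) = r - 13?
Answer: 641 + 2*I*√70 ≈ 641.0 + 16.733*I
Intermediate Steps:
f(r) = -13 + r
b(w) = 1 + 2*w
x = 2*I*√70 (x = √(-280) = 2*I*√70 ≈ 16.733*I)
u = -3 + 2*I*√70 ≈ -3.0 + 16.733*I
b(-12)*f(-15) + u = (1 + 2*(-12))*(-13 - 15) + (-3 + 2*I*√70) = (1 - 24)*(-28) + (-3 + 2*I*√70) = -23*(-28) + (-3 + 2*I*√70) = 644 + (-3 + 2*I*√70) = 641 + 2*I*√70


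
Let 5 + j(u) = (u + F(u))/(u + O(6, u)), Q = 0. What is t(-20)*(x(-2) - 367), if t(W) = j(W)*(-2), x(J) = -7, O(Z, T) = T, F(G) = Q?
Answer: -3366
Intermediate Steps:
F(G) = 0
j(u) = -9/2 (j(u) = -5 + (u + 0)/(u + u) = -5 + u/((2*u)) = -5 + u*(1/(2*u)) = -5 + ½ = -9/2)
t(W) = 9 (t(W) = -9/2*(-2) = 9)
t(-20)*(x(-2) - 367) = 9*(-7 - 367) = 9*(-374) = -3366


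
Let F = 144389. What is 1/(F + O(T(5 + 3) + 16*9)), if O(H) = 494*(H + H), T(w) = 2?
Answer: 1/288637 ≈ 3.4646e-6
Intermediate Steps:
O(H) = 988*H (O(H) = 494*(2*H) = 988*H)
1/(F + O(T(5 + 3) + 16*9)) = 1/(144389 + 988*(2 + 16*9)) = 1/(144389 + 988*(2 + 144)) = 1/(144389 + 988*146) = 1/(144389 + 144248) = 1/288637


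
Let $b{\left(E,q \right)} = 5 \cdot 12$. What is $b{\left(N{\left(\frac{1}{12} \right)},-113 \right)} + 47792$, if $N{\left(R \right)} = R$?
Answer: $47852$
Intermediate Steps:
$b{\left(E,q \right)} = 60$
$b{\left(N{\left(\frac{1}{12} \right)},-113 \right)} + 47792 = 60 + 47792 = 47852$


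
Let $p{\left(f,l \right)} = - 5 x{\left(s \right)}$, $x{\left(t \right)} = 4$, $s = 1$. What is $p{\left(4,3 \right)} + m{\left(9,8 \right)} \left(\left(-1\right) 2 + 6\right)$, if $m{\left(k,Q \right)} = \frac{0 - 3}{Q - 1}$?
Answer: $- \frac{152}{7} \approx -21.714$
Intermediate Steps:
$p{\left(f,l \right)} = -20$ ($p{\left(f,l \right)} = \left(-5\right) 4 = -20$)
$m{\left(k,Q \right)} = - \frac{3}{-1 + Q}$
$p{\left(4,3 \right)} + m{\left(9,8 \right)} \left(\left(-1\right) 2 + 6\right) = -20 + - \frac{3}{-1 + 8} \left(\left(-1\right) 2 + 6\right) = -20 + - \frac{3}{7} \left(-2 + 6\right) = -20 + \left(-3\right) \frac{1}{7} \cdot 4 = -20 - \frac{12}{7} = - \frac{152}{7}$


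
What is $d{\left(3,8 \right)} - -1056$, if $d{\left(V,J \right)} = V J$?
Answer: $1080$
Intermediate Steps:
$d{\left(V,J \right)} = J V$
$d{\left(3,8 \right)} - -1056 = 8 \cdot 3 - -1056 = 24 + 1056 = 1080$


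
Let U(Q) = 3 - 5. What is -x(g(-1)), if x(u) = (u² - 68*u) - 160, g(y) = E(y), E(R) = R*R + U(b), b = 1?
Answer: 91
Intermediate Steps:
U(Q) = -2
E(R) = -2 + R² (E(R) = R*R - 2 = R² - 2 = -2 + R²)
g(y) = -2 + y²
x(u) = -160 + u² - 68*u
-x(g(-1)) = -(-160 + (-2 + (-1)²)² - 68*(-2 + (-1)²)) = -(-160 + (-2 + 1)² - 68*(-2 + 1)) = -(-160 + (-1)² - 68*(-1)) = -(-160 + 1 + 68) = -1*(-91) = 91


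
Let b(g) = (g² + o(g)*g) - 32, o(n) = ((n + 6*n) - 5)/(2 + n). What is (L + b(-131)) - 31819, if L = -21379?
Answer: -4773683/129 ≈ -37005.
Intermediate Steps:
o(n) = (-5 + 7*n)/(2 + n) (o(n) = (7*n - 5)/(2 + n) = (-5 + 7*n)/(2 + n))
b(g) = -32 + g² + g*(-5 + 7*g)/(2 + g) (b(g) = (g² + ((-5 + 7*g)/(2 + g))*g) - 32 = (g² + g*(-5 + 7*g)/(2 + g)) - 32 = -32 + g² + g*(-5 + 7*g)/(2 + g))
(L + b(-131)) - 31819 = (-21379 + (-64 + (-131)³ - 37*(-131) + 9*(-131)²)/(2 - 131)) - 31819 = (-21379 + (-64 - 2248091 + 4847 + 9*17161)/(-129)) - 31819 = (-21379 - (-64 - 2248091 + 4847 + 154449)/129) - 31819 = (-21379 - 1/129*(-2088859)) - 31819 = (-21379 + 2088859/129) - 31819 = -669032/129 - 31819 = -4773683/129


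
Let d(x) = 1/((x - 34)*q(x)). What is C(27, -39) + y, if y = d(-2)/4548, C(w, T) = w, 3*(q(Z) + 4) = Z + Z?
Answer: 23576833/873216 ≈ 27.000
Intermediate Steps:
q(Z) = -4 + 2*Z/3 (q(Z) = -4 + (Z + Z)/3 = -4 + (2*Z)/3 = -4 + 2*Z/3)
d(x) = 1/((-34 + x)*(-4 + 2*x/3)) (d(x) = 1/((x - 34)*(-4 + 2*x/3)) = 1/((-34 + x)*(-4 + 2*x/3)))
y = 1/873216 (y = (3/(2*(-34 - 2)*(-6 - 2)))/4548 = ((3/2)/(-36*(-8)))*(1/4548) = ((3/2)*(-1/36)*(-⅛))*(1/4548) = (1/192)*(1/4548) = 1/873216 ≈ 1.1452e-6)
C(27, -39) + y = 27 + 1/873216 = 23576833/873216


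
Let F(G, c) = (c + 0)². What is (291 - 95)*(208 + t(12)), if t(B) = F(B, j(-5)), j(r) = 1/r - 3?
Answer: 1069376/25 ≈ 42775.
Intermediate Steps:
j(r) = -3 + 1/r
F(G, c) = c²
t(B) = 256/25 (t(B) = (-3 + 1/(-5))² = (-3 - ⅕)² = (-16/5)² = 256/25)
(291 - 95)*(208 + t(12)) = (291 - 95)*(208 + 256/25) = 196*(5456/25) = 1069376/25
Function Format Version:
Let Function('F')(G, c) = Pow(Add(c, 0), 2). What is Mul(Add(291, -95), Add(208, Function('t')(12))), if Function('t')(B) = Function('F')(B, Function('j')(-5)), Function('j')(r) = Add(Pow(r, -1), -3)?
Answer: Rational(1069376, 25) ≈ 42775.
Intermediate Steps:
Function('j')(r) = Add(-3, Pow(r, -1))
Function('F')(G, c) = Pow(c, 2)
Function('t')(B) = Rational(256, 25) (Function('t')(B) = Pow(Add(-3, Pow(-5, -1)), 2) = Pow(Add(-3, Rational(-1, 5)), 2) = Pow(Rational(-16, 5), 2) = Rational(256, 25))
Mul(Add(291, -95), Add(208, Function('t')(12))) = Mul(Add(291, -95), Add(208, Rational(256, 25))) = Mul(196, Rational(5456, 25)) = Rational(1069376, 25)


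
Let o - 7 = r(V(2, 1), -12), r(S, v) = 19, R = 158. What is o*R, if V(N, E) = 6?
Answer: 4108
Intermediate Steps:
o = 26 (o = 7 + 19 = 26)
o*R = 26*158 = 4108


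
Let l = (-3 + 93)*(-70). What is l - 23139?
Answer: -29439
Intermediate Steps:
l = -6300 (l = 90*(-70) = -6300)
l - 23139 = -6300 - 23139 = -29439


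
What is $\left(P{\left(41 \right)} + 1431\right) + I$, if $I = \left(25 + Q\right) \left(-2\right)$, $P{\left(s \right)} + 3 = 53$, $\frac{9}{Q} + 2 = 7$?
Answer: $\frac{7137}{5} \approx 1427.4$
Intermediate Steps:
$Q = \frac{9}{5}$ ($Q = \frac{9}{-2 + 7} = \frac{9}{5} \approx 1.8$)
$P{\left(s \right)} = 50$ ($P{\left(s \right)} = -3 + 53 = 50$)
$I = - \frac{268}{5}$ ($I = \left(25 + \frac{9}{5}\right) \left(-2\right) = \frac{134}{5} \left(-2\right) = - \frac{268}{5} \approx -53.6$)
$\left(P{\left(41 \right)} + 1431\right) + I = \left(50 + 1431\right) - \frac{268}{5} = 1481 - \frac{268}{5} = \frac{7137}{5}$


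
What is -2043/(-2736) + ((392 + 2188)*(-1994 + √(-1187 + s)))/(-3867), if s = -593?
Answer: 521603963/391856 - 1720*I*√445/1289 ≈ 1331.1 - 28.149*I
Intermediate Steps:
-2043/(-2736) + ((392 + 2188)*(-1994 + √(-1187 + s)))/(-3867) = -2043/(-2736) + ((392 + 2188)*(-1994 + √(-1187 - 593)))/(-3867) = -2043*(-1/2736) + (2580*(-1994 + √(-1780)))*(-1/3867) = 227/304 + (2580*(-1994 + 2*I*√445))*(-1/3867) = 227/304 + (-5144520 + 5160*I*√445)*(-1/3867) = 227/304 + (1714840/1289 - 1720*I*√445/1289) = 521603963/391856 - 1720*I*√445/1289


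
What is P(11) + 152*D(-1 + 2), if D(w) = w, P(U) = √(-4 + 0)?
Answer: 152 + 2*I ≈ 152.0 + 2.0*I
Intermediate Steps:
P(U) = 2*I (P(U) = √(-4) = 2*I)
P(11) + 152*D(-1 + 2) = 2*I + 152*(-1 + 2) = 2*I + 152*1 = 2*I + 152 = 152 + 2*I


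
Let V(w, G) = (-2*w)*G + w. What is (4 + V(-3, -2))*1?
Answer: -11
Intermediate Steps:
V(w, G) = w - 2*G*w (V(w, G) = -2*G*w + w = w - 2*G*w)
(4 + V(-3, -2))*1 = (4 - 3*(1 - 2*(-2)))*1 = (4 - 3*(1 + 4))*1 = (4 - 3*5)*1 = (4 - 15)*1 = -11*1 = -11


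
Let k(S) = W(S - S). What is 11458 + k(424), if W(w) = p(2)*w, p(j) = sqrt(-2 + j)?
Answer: 11458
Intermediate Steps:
W(w) = 0 (W(w) = sqrt(-2 + 2)*w = sqrt(0)*w = 0*w = 0)
k(S) = 0
11458 + k(424) = 11458 + 0 = 11458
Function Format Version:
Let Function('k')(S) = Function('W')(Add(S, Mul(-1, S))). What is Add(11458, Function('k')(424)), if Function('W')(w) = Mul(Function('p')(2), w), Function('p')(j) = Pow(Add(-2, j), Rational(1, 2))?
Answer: 11458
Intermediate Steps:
Function('W')(w) = 0 (Function('W')(w) = Mul(Pow(Add(-2, 2), Rational(1, 2)), w) = Mul(Pow(0, Rational(1, 2)), w) = Mul(0, w) = 0)
Function('k')(S) = 0
Add(11458, Function('k')(424)) = Add(11458, 0) = 11458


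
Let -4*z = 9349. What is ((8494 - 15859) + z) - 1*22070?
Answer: -127089/4 ≈ -31772.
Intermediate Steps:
z = -9349/4 (z = -¼*9349 = -9349/4 ≈ -2337.3)
((8494 - 15859) + z) - 1*22070 = ((8494 - 15859) - 9349/4) - 1*22070 = (-7365 - 9349/4) - 22070 = -38809/4 - 22070 = -127089/4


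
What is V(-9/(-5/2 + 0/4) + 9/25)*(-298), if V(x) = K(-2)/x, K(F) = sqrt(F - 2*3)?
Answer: -14900*I*sqrt(2)/99 ≈ -212.85*I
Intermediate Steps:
K(F) = sqrt(-6 + F) (K(F) = sqrt(F - 6) = sqrt(-6 + F))
V(x) = 2*I*sqrt(2)/x (V(x) = sqrt(-6 - 2)/x = sqrt(-8)/x = (2*I*sqrt(2))/x = 2*I*sqrt(2)/x)
V(-9/(-5/2 + 0/4) + 9/25)*(-298) = (2*I*sqrt(2)/(-9/(-5/2 + 0/4) + 9/25))*(-298) = (2*I*sqrt(2)/(-9/(-5*1/2 + 0*(1/4)) + 9*(1/25)))*(-298) = (2*I*sqrt(2)/(-9/(-5/2 + 0) + 9/25))*(-298) = (2*I*sqrt(2)/(-9/(-5/2) + 9/25))*(-298) = (2*I*sqrt(2)/(-9*(-2/5) + 9/25))*(-298) = (2*I*sqrt(2)/(18/5 + 9/25))*(-298) = (2*I*sqrt(2)/(99/25))*(-298) = (2*I*sqrt(2)*(25/99))*(-298) = (50*I*sqrt(2)/99)*(-298) = -14900*I*sqrt(2)/99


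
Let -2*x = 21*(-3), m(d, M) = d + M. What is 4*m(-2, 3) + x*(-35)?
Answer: -2197/2 ≈ -1098.5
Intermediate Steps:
m(d, M) = M + d
x = 63/2 (x = -21*(-3)/2 = -1/2*(-63) = 63/2 ≈ 31.500)
4*m(-2, 3) + x*(-35) = 4*(3 - 2) + (63/2)*(-35) = 4*1 - 2205/2 = 4 - 2205/2 = -2197/2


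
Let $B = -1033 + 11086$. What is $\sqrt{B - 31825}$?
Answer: $2 i \sqrt{5443} \approx 147.55 i$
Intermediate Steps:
$B = 10053$
$\sqrt{B - 31825} = \sqrt{10053 - 31825} = \sqrt{-21772} = 2 i \sqrt{5443}$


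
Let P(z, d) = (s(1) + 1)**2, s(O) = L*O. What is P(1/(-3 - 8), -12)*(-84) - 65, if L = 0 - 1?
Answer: -65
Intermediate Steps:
L = -1
s(O) = -O
P(z, d) = 0 (P(z, d) = (-1*1 + 1)**2 = (-1 + 1)**2 = 0**2 = 0)
P(1/(-3 - 8), -12)*(-84) - 65 = 0*(-84) - 65 = 0 - 65 = -65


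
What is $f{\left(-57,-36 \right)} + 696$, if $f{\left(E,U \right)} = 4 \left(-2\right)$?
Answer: $688$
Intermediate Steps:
$f{\left(E,U \right)} = -8$
$f{\left(-57,-36 \right)} + 696 = -8 + 696 = 688$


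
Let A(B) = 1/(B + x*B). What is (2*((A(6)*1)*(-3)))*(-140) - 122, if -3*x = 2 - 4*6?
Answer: -526/5 ≈ -105.20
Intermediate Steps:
x = 22/3 (x = -(2 - 4*6)/3 = -(2 - 24)/3 = -1/3*(-22) = 22/3 ≈ 7.3333)
A(B) = 3/(25*B) (A(B) = 1/(B + 22*B/3) = 1/(25*B/3) = 3/(25*B))
(2*((A(6)*1)*(-3)))*(-140) - 122 = (2*((((3/25)/6)*1)*(-3)))*(-140) - 122 = (2*((((3/25)*(1/6))*1)*(-3)))*(-140) - 122 = (2*(((1/50)*1)*(-3)))*(-140) - 122 = (2*((1/50)*(-3)))*(-140) - 122 = (2*(-3/50))*(-140) - 122 = -3/25*(-140) - 122 = 84/5 - 122 = -526/5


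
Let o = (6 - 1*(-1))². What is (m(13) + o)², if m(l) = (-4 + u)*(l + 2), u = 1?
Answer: 16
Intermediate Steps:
m(l) = -6 - 3*l (m(l) = (-4 + 1)*(l + 2) = -3*(2 + l) = -6 - 3*l)
o = 49 (o = (6 + 1)² = 7² = 49)
(m(13) + o)² = ((-6 - 3*13) + 49)² = ((-6 - 39) + 49)² = (-45 + 49)² = 4² = 16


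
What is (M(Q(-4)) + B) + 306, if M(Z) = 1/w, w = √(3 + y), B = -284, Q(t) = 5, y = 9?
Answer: 22 + √3/6 ≈ 22.289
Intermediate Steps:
w = 2*√3 (w = √(3 + 9) = √12 = 2*√3 ≈ 3.4641)
M(Z) = √3/6 (M(Z) = 1/(2*√3) = √3/6)
(M(Q(-4)) + B) + 306 = (√3/6 - 284) + 306 = (-284 + √3/6) + 306 = 22 + √3/6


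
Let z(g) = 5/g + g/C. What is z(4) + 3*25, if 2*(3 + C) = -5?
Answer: 3323/44 ≈ 75.523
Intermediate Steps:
C = -11/2 (C = -3 + (½)*(-5) = -3 - 5/2 = -11/2 ≈ -5.5000)
z(g) = 5/g - 2*g/11 (z(g) = 5/g + g/(-11/2) = 5/g + g*(-2/11) = 5/g - 2*g/11)
z(4) + 3*25 = (5/4 - 2/11*4) + 3*25 = (5*(¼) - 8/11) + 75 = (5/4 - 8/11) + 75 = 23/44 + 75 = 3323/44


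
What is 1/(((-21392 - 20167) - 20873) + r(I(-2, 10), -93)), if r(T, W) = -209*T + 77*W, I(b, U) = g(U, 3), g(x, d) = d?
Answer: -1/70220 ≈ -1.4241e-5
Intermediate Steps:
I(b, U) = 3
1/(((-21392 - 20167) - 20873) + r(I(-2, 10), -93)) = 1/(((-21392 - 20167) - 20873) + (-209*3 + 77*(-93))) = 1/((-41559 - 20873) + (-627 - 7161)) = 1/(-62432 - 7788) = 1/(-70220) = -1/70220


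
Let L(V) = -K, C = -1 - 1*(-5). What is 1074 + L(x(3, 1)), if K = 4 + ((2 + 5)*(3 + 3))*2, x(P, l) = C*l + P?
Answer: 986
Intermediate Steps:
C = 4 (C = -1 + 5 = 4)
x(P, l) = P + 4*l (x(P, l) = 4*l + P = P + 4*l)
K = 88 (K = 4 + (7*6)*2 = 4 + 42*2 = 4 + 84 = 88)
L(V) = -88 (L(V) = -1*88 = -88)
1074 + L(x(3, 1)) = 1074 - 88 = 986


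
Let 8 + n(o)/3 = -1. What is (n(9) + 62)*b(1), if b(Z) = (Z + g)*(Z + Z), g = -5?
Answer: -280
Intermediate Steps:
n(o) = -27 (n(o) = -24 + 3*(-1) = -24 - 3 = -27)
b(Z) = 2*Z*(-5 + Z) (b(Z) = (Z - 5)*(Z + Z) = (-5 + Z)*(2*Z) = 2*Z*(-5 + Z))
(n(9) + 62)*b(1) = (-27 + 62)*(2*1*(-5 + 1)) = 35*(2*1*(-4)) = 35*(-8) = -280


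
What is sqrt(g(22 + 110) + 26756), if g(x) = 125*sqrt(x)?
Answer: sqrt(26756 + 250*sqrt(33)) ≈ 167.91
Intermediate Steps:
sqrt(g(22 + 110) + 26756) = sqrt(125*sqrt(22 + 110) + 26756) = sqrt(125*sqrt(132) + 26756) = sqrt(125*(2*sqrt(33)) + 26756) = sqrt(250*sqrt(33) + 26756) = sqrt(26756 + 250*sqrt(33))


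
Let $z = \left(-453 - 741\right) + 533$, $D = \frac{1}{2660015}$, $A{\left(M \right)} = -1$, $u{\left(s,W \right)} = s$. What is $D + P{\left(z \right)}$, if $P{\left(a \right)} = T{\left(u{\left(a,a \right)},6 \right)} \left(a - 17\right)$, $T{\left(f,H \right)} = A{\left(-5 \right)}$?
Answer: $\frac{1803490171}{2660015} \approx 678.0$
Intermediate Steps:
$T{\left(f,H \right)} = -1$
$D = \frac{1}{2660015} \approx 3.7594 \cdot 10^{-7}$
$z = -661$ ($z = -1194 + 533 = -661$)
$P{\left(a \right)} = 17 - a$ ($P{\left(a \right)} = - (a - 17) = - (-17 + a) = 17 - a$)
$D + P{\left(z \right)} = \frac{1}{2660015} + \left(17 - -661\right) = \frac{1}{2660015} + \left(17 + 661\right) = \frac{1}{2660015} + 678 = \frac{1803490171}{2660015}$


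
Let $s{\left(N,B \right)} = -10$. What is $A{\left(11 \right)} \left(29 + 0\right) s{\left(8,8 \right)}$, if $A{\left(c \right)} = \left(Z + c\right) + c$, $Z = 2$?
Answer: $-6960$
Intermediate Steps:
$A{\left(c \right)} = 2 + 2 c$ ($A{\left(c \right)} = \left(2 + c\right) + c = 2 + 2 c$)
$A{\left(11 \right)} \left(29 + 0\right) s{\left(8,8 \right)} = \left(2 + 2 \cdot 11\right) \left(29 + 0\right) \left(-10\right) = \left(2 + 22\right) 29 \left(-10\right) = 24 \cdot 29 \left(-10\right) = 696 \left(-10\right) = -6960$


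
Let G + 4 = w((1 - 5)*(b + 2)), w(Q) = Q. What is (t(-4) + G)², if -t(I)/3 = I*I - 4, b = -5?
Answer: 784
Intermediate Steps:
t(I) = 12 - 3*I² (t(I) = -3*(I*I - 4) = -3*(I² - 4) = -3*(-4 + I²) = 12 - 3*I²)
G = 8 (G = -4 + (1 - 5)*(-5 + 2) = -4 - 4*(-3) = -4 + 12 = 8)
(t(-4) + G)² = ((12 - 3*(-4)²) + 8)² = ((12 - 3*16) + 8)² = ((12 - 48) + 8)² = (-36 + 8)² = (-28)² = 784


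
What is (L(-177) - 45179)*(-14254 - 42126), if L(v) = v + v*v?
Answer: 790842260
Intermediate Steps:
L(v) = v + v²
(L(-177) - 45179)*(-14254 - 42126) = (-177*(1 - 177) - 45179)*(-14254 - 42126) = (-177*(-176) - 45179)*(-56380) = (31152 - 45179)*(-56380) = -14027*(-56380) = 790842260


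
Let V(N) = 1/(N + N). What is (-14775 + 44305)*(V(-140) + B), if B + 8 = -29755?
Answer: -24609241873/28 ≈ -8.7890e+8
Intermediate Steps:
B = -29763 (B = -8 - 29755 = -29763)
V(N) = 1/(2*N)
(-14775 + 44305)*(V(-140) + B) = (-14775 + 44305)*((1/2)/(-140) - 29763) = 29530*((1/2)*(-1/140) - 29763) = 29530*(-1/280 - 29763) = 29530*(-8333641/280) = -24609241873/28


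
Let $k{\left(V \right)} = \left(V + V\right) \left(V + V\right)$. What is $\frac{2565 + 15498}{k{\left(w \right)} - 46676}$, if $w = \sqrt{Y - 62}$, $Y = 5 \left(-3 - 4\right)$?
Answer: $- \frac{6021}{15688} \approx -0.3838$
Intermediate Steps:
$Y = -35$ ($Y = 5 \left(-7\right) = -35$)
$w = i \sqrt{97}$ ($w = \sqrt{-35 - 62} = \sqrt{-97} = i \sqrt{97} \approx 9.8489 i$)
$k{\left(V \right)} = 4 V^{2}$ ($k{\left(V \right)} = 2 V 2 V = 4 V^{2}$)
$\frac{2565 + 15498}{k{\left(w \right)} - 46676} = \frac{2565 + 15498}{4 \left(i \sqrt{97}\right)^{2} - 46676} = \frac{18063}{4 \left(-97\right) - 46676} = \frac{18063}{-388 - 46676} = \frac{18063}{-47064} = 18063 \left(- \frac{1}{47064}\right) = - \frac{6021}{15688}$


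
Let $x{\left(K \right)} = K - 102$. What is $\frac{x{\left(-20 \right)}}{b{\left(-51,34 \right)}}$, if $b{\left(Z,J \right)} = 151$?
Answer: $- \frac{122}{151} \approx -0.80795$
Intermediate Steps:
$x{\left(K \right)} = -102 + K$
$\frac{x{\left(-20 \right)}}{b{\left(-51,34 \right)}} = \frac{-102 - 20}{151} = \left(-122\right) \frac{1}{151} = - \frac{122}{151}$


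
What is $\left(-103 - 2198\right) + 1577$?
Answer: $-724$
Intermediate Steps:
$\left(-103 - 2198\right) + 1577 = -2301 + 1577 = -724$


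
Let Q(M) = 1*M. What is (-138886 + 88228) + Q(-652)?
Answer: -51310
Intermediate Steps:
Q(M) = M
(-138886 + 88228) + Q(-652) = (-138886 + 88228) - 652 = -50658 - 652 = -51310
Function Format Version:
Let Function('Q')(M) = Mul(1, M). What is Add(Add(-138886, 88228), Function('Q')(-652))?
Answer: -51310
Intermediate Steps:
Function('Q')(M) = M
Add(Add(-138886, 88228), Function('Q')(-652)) = Add(Add(-138886, 88228), -652) = Add(-50658, -652) = -51310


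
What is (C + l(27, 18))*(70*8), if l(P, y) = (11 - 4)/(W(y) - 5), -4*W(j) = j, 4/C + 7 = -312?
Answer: -2543520/6061 ≈ -419.65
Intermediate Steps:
C = -4/319 (C = 4/(-7 - 312) = 4/(-319) = 4*(-1/319) = -4/319 ≈ -0.012539)
W(j) = -j/4
l(P, y) = 7/(-5 - y/4) (l(P, y) = (11 - 4)/(-y/4 - 5) = 7/(-5 - y/4))
(C + l(27, 18))*(70*8) = (-4/319 - 28/(20 + 18))*(70*8) = (-4/319 - 28/38)*560 = (-4/319 - 28*1/38)*560 = (-4/319 - 14/19)*560 = -4542/6061*560 = -2543520/6061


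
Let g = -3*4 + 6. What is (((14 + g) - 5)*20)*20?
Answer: 1200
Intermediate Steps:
g = -6 (g = -12 + 6 = -6)
(((14 + g) - 5)*20)*20 = (((14 - 6) - 5)*20)*20 = ((8 - 5)*20)*20 = (3*20)*20 = 60*20 = 1200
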